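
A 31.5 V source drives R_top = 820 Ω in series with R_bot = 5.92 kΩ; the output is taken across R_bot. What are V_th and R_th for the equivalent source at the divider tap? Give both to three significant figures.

V_th is the open-circuit tap voltage: 31.5 × 5920/(820 + 5920) = 27.7 V.
With the supply zeroed, R_top and R_bot appear in parallel from the tap: R_th = R_top‖R_bot = (820 × 5920)/6740 = 720 Ω.

V_th = 27.7 V, R_th = 720 Ω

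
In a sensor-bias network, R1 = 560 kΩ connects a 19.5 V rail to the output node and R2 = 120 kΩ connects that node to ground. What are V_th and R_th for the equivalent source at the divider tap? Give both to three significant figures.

V_th is the open-circuit tap voltage: 19.5 × 120/(560 + 120) = 3.44 V.
With the supply zeroed, R1 and R2 appear in parallel from the tap: R_th = R1‖R2 = (560 × 120)/680.0 = 98.8 kΩ.

V_th = 3.44 V, R_th = 98.8 kΩ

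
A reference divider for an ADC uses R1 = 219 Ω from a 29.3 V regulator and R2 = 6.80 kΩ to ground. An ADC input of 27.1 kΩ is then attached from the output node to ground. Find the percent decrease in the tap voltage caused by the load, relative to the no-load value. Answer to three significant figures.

The divider's output (Thévenin) resistance is R1‖R2 = 212.2 Ω.
Fractional drop under load = R_th/(R_th + R_L) = 212.2 / (212.2 + 27100) = 0.007768.
So the output falls by 0.777 %.

0.777 %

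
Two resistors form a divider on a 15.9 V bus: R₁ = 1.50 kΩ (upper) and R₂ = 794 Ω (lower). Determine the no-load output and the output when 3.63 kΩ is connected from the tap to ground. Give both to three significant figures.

Open-circuit: V = 15.9 × 794/(1500 + 794) = 5.50 V.
With the load, R₂ becomes R₂‖R_L = 651.5 Ω, so V = 15.9 × 651.5/2151 = 4.81 V.

Unloaded: 5.50 V; loaded: 4.81 V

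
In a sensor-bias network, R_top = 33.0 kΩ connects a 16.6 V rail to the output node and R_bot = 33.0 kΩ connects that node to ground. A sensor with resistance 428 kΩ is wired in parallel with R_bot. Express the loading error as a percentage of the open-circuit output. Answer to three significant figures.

3.71 %

The divider's output (Thévenin) resistance is R_top‖R_bot = 16.50 kΩ.
Fractional drop under load = R_th/(R_th + R_L) = 16.50 / (16.50 + 428) = 0.03712.
So the output falls by 3.71 %.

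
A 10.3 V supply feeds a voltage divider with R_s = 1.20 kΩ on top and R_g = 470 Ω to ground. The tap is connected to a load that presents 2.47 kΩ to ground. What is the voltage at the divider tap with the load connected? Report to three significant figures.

V_out ≈ 2.55 V

The load sits in parallel with R_g: R_g‖R_L = (470 × 2470) / (470 + 2470) = 394.9 Ω.
V_out = 10.3 × 394.9 / (1200 + 394.9) = 10.3 × 394.9/1595 = 2.55 V.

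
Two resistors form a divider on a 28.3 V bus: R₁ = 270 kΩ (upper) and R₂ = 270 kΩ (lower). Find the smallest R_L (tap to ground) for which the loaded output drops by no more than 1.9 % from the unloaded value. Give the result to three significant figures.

Output resistance R_th = R₁‖R₂ = (270 × 270)/540.0 = 135.0 kΩ.
The fractional drop is R_th/(R_th + R_L); requiring this ≤ 0.0190 gives R_L ≥ R_th(1/0.0190 − 1) = 135.0 × 51.63 = 6.97 MΩ.

R_L(min) ≈ 6.97 MΩ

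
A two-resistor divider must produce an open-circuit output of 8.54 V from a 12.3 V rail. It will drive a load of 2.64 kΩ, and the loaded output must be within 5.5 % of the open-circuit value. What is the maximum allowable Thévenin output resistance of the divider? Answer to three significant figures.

R_th ≤ 154 Ω

Loading drop = R_th/(R_th + R_L) ≤ 0.0550, so R_th ≤ R_L · ε/(1−ε) = 2.64 kΩ × 0.0550/0.9450 = 154 Ω.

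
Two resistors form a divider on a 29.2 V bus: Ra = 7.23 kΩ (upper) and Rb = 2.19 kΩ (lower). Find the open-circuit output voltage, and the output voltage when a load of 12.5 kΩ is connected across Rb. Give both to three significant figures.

Unloaded: 6.79 V; loaded: 5.98 V

Open-circuit: V = 29.2 × 2.19/(7.23 + 2.19) = 6.79 V.
With the load, Rb becomes Rb‖R_L = 1.864 kΩ, so V = 29.2 × 1.864/9.094 = 5.98 V.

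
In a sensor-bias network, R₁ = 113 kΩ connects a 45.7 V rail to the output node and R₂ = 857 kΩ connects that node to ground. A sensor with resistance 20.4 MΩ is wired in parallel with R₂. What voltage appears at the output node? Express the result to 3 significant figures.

V_out ≈ 40.2 V

The load sits in parallel with R₂: R₂‖R_L = (857 × 20400) / (857 + 20400) = 822.4 kΩ.
V_out = 45.7 × 822.4 / (113 + 822.4) = 45.7 × 822.4/935.4 = 40.2 V.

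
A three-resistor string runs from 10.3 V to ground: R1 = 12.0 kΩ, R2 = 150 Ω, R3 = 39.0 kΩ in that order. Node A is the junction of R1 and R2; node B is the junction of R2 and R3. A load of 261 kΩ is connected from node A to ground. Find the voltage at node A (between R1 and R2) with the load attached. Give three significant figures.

Below node A the series string R2+R3 = 39150 Ω sits in parallel with the 261000 Ω load: 34040 Ω.
V_A = 10.3 × 34040/(12000 + 34040) = 7.62 V.

V ≈ 7.62 V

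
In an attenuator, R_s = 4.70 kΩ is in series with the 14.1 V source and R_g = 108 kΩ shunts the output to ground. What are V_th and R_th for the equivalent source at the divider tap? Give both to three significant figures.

V_th is the open-circuit tap voltage: 14.1 × 108/(4.70 + 108) = 13.5 V.
With the supply zeroed, R_s and R_g appear in parallel from the tap: R_th = R_s‖R_g = (4.70 × 108)/112.7 = 4.50 kΩ.

V_th = 13.5 V, R_th = 4.50 kΩ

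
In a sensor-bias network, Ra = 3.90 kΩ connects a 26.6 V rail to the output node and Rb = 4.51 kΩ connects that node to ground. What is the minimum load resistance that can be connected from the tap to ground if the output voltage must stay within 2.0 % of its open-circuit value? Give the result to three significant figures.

Output resistance R_th = Ra‖Rb = (3.90 × 4.51)/8.410 = 2.091 kΩ.
The fractional drop is R_th/(R_th + R_L); requiring this ≤ 0.0200 gives R_L ≥ R_th(1/0.0200 − 1) = 2.091 × 49.00 = 102 kΩ.

R_L(min) ≈ 102 kΩ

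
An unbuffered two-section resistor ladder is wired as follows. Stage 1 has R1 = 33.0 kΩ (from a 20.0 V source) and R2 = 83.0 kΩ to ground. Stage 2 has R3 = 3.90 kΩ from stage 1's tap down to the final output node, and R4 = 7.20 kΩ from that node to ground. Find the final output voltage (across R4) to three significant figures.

Stage 2 presents R3+R4 = 11.10 kΩ as a load on stage 1's tap.
Stage 1's lower leg becomes R2‖(R3+R4) = 9.791 kΩ, so V_mid = 20.0 × 9.791/42.79 = 4.576 V.
Stage 2 is itself unloaded: V_out = V_mid × R4/(R3+R4) = 4.576 × 7.20/11.10 = 2.97 V.

V_out ≈ 2.97 V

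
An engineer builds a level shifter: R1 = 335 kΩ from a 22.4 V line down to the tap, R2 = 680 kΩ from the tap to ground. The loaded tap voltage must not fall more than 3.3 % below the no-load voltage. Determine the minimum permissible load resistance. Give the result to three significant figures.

Output resistance R_th = R1‖R2 = (335 × 680)/1015 = 224.4 kΩ.
The fractional drop is R_th/(R_th + R_L); requiring this ≤ 0.0330 gives R_L ≥ R_th(1/0.0330 − 1) = 224.4 × 29.30 = 6.58 MΩ.

R_L(min) ≈ 6.58 MΩ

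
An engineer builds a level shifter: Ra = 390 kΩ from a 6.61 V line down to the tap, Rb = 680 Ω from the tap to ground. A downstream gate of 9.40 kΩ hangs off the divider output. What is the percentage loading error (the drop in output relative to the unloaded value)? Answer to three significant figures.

The divider's output (Thévenin) resistance is Ra‖Rb = 678.8 Ω.
Fractional drop under load = R_th/(R_th + R_L) = 678.8 / (678.8 + 9400) = 0.06735.
So the output falls by 6.74 %.

6.74 %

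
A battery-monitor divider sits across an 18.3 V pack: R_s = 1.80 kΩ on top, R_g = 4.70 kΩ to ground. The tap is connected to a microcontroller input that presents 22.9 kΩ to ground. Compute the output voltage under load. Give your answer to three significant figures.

The load sits in parallel with R_g: R_g‖R_L = (4.70 × 22.9) / (4.70 + 22.9) = 3.900 kΩ.
V_out = 18.3 × 3.900 / (1.80 + 3.900) = 18.3 × 3.900/5.700 = 12.5 V.
(Unloaded it would have been 13.2 V.)

V_out ≈ 12.5 V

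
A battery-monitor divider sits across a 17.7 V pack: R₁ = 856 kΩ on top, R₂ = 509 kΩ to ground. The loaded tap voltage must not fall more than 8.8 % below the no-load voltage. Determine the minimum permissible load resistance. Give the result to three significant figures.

Output resistance R_th = R₁‖R₂ = (856 × 509)/1365 = 319.2 kΩ.
The fractional drop is R_th/(R_th + R_L); requiring this ≤ 0.0880 gives R_L ≥ R_th(1/0.0880 − 1) = 319.2 × 10.36 = 3.31 MΩ.

R_L(min) ≈ 3.31 MΩ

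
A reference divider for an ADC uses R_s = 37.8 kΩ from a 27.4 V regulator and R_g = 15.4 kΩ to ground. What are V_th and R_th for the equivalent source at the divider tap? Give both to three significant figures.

V_th is the open-circuit tap voltage: 27.4 × 15.4/(37.8 + 15.4) = 7.93 V.
With the supply zeroed, R_s and R_g appear in parallel from the tap: R_th = R_s‖R_g = (37.8 × 15.4)/53.20 = 10.9 kΩ.

V_th = 7.93 V, R_th = 10.9 kΩ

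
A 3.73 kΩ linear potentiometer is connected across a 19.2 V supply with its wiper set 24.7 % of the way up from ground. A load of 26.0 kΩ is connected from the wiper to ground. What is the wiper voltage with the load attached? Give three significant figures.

V ≈ 4.62 V

The wiper splits the pot into (1−α)R = 2809 Ω above and αR = 921.3 Ω below.
Lower section ‖ load = 889.8 Ω.
V_wiper = 19.2 × 889.8/(2809 + 889.8) = 4.62 V.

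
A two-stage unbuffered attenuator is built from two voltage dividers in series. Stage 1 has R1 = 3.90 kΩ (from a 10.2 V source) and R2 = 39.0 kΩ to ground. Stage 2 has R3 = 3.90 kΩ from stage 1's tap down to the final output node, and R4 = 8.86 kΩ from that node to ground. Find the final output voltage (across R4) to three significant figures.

V_out ≈ 5.04 V

Stage 2 presents R3+R4 = 12.76 kΩ as a load on stage 1's tap.
Stage 1's lower leg becomes R2‖(R3+R4) = 9.614 kΩ, so V_mid = 10.2 × 9.614/13.51 = 7.256 V.
Stage 2 is itself unloaded: V_out = V_mid × R4/(R3+R4) = 7.256 × 8.86/12.76 = 5.04 V.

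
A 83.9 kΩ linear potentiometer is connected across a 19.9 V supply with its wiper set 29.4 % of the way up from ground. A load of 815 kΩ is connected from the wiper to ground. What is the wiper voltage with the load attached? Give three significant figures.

V ≈ 5.73 V

The wiper splits the pot into (1−α)R = 59.23 kΩ above and αR = 24.67 kΩ below.
Lower section ‖ load = 23.94 kΩ.
V_wiper = 19.9 × 23.94/(59.23 + 23.94) = 5.73 V.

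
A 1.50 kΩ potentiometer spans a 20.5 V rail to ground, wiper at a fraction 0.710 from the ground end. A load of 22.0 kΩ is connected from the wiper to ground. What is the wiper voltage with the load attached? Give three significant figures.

V ≈ 14.4 V

The wiper splits the pot into (1−α)R = 435.0 Ω above and αR = 1065 Ω below.
Lower section ‖ load = 1016 Ω.
V_wiper = 20.5 × 1016/(435.0 + 1016) = 14.4 V.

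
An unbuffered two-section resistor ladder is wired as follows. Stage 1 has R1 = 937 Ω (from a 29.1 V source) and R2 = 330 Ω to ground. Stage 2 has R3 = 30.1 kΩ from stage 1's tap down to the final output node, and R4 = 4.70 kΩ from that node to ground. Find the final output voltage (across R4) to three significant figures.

V_out ≈ 1.02 V

Stage 2 presents R3+R4 = 34800 Ω as a load on stage 1's tap.
Stage 1's lower leg becomes R2‖(R3+R4) = 326.9 Ω, so V_mid = 29.1 × 326.9/1264 = 7.527 V.
Stage 2 is itself unloaded: V_out = V_mid × R4/(R3+R4) = 7.527 × 4700/34800 = 1.02 V.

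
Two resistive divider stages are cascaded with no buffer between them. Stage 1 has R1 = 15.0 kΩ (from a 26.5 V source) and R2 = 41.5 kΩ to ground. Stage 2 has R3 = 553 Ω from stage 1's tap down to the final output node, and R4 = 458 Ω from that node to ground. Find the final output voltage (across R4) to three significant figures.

V_out ≈ 0.741 V

Stage 2 presents R3+R4 = 1011 Ω as a load on stage 1's tap.
Stage 1's lower leg becomes R2‖(R3+R4) = 987.0 Ω, so V_mid = 26.5 × 987.0/15990 = 1.636 V.
Stage 2 is itself unloaded: V_out = V_mid × R4/(R3+R4) = 1.636 × 458/1011 = 0.741 V.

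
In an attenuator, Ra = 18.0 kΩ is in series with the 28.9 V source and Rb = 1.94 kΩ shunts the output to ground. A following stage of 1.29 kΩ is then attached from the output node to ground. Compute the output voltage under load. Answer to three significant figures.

The load sits in parallel with Rb: Rb‖R_L = (1.94 × 1.29) / (1.94 + 1.29) = 0.7748 kΩ.
V_out = 28.9 × 0.7748 / (18.0 + 0.7748) = 28.9 × 0.7748/18.77 = 1.19 V.
(Unloaded it would have been 2.81 V.)

V_out ≈ 1.19 V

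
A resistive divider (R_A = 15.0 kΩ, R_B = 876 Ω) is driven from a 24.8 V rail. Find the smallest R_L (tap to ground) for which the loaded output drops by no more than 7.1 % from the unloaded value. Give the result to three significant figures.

R_L(min) ≈ 10.8 kΩ

Output resistance R_th = R_A‖R_B = (15000 × 876)/15880 = 827.7 Ω.
The fractional drop is R_th/(R_th + R_L); requiring this ≤ 0.0710 gives R_L ≥ R_th(1/0.0710 − 1) = 827.7 × 13.08 = 10.8 kΩ.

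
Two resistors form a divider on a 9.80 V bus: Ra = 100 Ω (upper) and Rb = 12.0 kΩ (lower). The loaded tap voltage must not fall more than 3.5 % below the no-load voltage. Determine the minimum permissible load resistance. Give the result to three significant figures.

R_L(min) ≈ 2.73 kΩ

Output resistance R_th = Ra‖Rb = (100 × 12000)/12100 = 99.17 Ω.
The fractional drop is R_th/(R_th + R_L); requiring this ≤ 0.0350 gives R_L ≥ R_th(1/0.0350 − 1) = 99.17 × 27.57 = 2.73 kΩ.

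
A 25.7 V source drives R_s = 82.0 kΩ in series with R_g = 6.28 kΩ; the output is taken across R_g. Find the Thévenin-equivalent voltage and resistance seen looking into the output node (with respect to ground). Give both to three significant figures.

V_th = 1.83 V, R_th = 5.83 kΩ

V_th is the open-circuit tap voltage: 25.7 × 6.28/(82.0 + 6.28) = 1.83 V.
With the supply zeroed, R_s and R_g appear in parallel from the tap: R_th = R_s‖R_g = (82.0 × 6.28)/88.28 = 5.83 kΩ.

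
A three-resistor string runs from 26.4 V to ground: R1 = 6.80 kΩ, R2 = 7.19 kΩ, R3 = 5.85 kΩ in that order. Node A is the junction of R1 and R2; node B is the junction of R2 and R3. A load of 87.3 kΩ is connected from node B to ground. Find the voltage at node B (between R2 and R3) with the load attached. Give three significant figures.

At node B, R3 is in parallel with the load: R3‖R_L = 5.483 kΩ.
Below node A the resistance is R2 + (R3‖R_L) = 12.67 kΩ, so V_A = 26.4 × 12.67/19.47 = 17.18 V.
Then V_B = V_A × (R3‖R_L)/(R2 + R3‖R_L) = 17.18 × 5.483/12.67 = 7.43 V.

V ≈ 7.43 V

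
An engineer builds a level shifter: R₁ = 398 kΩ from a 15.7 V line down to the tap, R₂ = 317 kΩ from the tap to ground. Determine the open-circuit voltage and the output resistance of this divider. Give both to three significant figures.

V_th = 6.96 V, R_th = 176 kΩ

V_th is the open-circuit tap voltage: 15.7 × 317/(398 + 317) = 6.96 V.
With the supply zeroed, R₁ and R₂ appear in parallel from the tap: R_th = R₁‖R₂ = (398 × 317)/715.0 = 176 kΩ.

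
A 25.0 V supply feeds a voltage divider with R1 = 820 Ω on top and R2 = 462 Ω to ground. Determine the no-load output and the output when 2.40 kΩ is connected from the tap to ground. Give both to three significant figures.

Open-circuit: V = 25.0 × 462/(820 + 462) = 9.01 V.
With the load, R2 becomes R2‖R_L = 387.4 Ω, so V = 25.0 × 387.4/1207 = 8.02 V.

Unloaded: 9.01 V; loaded: 8.02 V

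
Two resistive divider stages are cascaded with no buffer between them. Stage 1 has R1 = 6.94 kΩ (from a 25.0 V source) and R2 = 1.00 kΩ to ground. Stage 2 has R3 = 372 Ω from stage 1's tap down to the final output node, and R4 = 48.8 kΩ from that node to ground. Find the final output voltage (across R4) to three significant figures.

Stage 2 presents R3+R4 = 49170 Ω as a load on stage 1's tap.
Stage 1's lower leg becomes R2‖(R3+R4) = 980.1 Ω, so V_mid = 25.0 × 980.1/7920 = 3.094 V.
Stage 2 is itself unloaded: V_out = V_mid × R4/(R3+R4) = 3.094 × 48800/49170 = 3.07 V.

V_out ≈ 3.07 V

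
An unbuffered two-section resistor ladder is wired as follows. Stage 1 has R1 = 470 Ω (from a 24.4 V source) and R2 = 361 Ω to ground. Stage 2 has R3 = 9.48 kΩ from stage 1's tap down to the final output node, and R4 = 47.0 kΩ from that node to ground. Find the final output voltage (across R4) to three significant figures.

V_out ≈ 8.79 V

Stage 2 presents R3+R4 = 56480 Ω as a load on stage 1's tap.
Stage 1's lower leg becomes R2‖(R3+R4) = 358.7 Ω, so V_mid = 24.4 × 358.7/828.7 = 10.56 V.
Stage 2 is itself unloaded: V_out = V_mid × R4/(R3+R4) = 10.56 × 47000/56480 = 8.79 V.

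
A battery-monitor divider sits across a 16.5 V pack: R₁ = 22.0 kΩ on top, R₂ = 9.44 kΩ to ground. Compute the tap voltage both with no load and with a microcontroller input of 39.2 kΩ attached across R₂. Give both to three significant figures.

Open-circuit: V = 16.5 × 9.44/(22.0 + 9.44) = 4.95 V.
With the load, R₂ becomes R₂‖R_L = 7.608 kΩ, so V = 16.5 × 7.608/29.61 = 4.24 V.

Unloaded: 4.95 V; loaded: 4.24 V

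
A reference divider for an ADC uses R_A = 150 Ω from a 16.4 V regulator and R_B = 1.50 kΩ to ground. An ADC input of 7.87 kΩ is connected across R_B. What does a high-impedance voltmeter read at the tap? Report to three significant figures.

V_out ≈ 14.7 V

The load sits in parallel with R_B: R_B‖R_L = (1500 × 7870) / (1500 + 7870) = 1260 Ω.
V_out = 16.4 × 1260 / (150 + 1260) = 16.4 × 1260/1410 = 14.7 V.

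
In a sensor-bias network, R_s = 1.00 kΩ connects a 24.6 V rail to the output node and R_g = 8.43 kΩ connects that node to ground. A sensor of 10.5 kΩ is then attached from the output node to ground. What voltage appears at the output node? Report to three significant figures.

The load sits in parallel with R_g: R_g‖R_L = (8.43 × 10.5) / (8.43 + 10.5) = 4.676 kΩ.
V_out = 24.6 × 4.676 / (1.00 + 4.676) = 24.6 × 4.676/5.676 = 20.3 V.

V_out ≈ 20.3 V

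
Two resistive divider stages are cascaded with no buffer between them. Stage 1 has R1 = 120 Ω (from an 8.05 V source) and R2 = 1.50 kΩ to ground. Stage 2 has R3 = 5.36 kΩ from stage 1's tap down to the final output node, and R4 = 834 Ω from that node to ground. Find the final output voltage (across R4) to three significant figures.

Stage 2 presents R3+R4 = 6194 Ω as a load on stage 1's tap.
Stage 1's lower leg becomes R2‖(R3+R4) = 1208 Ω, so V_mid = 8.05 × 1208/1328 = 7.322 V.
Stage 2 is itself unloaded: V_out = V_mid × R4/(R3+R4) = 7.322 × 834/6194 = 0.986 V.

V_out ≈ 0.986 V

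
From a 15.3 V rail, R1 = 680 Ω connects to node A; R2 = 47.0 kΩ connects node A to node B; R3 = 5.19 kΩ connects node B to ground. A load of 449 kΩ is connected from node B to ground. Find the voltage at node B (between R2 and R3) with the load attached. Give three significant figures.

V ≈ 1.49 V

At node B, R3 is in parallel with the load: R3‖R_L = 5131 Ω.
Below node A the resistance is R2 + (R3‖R_L) = 52130 Ω, so V_A = 15.3 × 52130/52810 = 15.10 V.
Then V_B = V_A × (R3‖R_L)/(R2 + R3‖R_L) = 15.10 × 5131/52130 = 1.49 V.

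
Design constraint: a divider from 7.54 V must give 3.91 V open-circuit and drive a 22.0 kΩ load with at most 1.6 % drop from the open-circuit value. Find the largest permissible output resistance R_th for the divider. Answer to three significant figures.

Loading drop = R_th/(R_th + R_L) ≤ 0.0160, so R_th ≤ R_L · ε/(1−ε) = 22.0 kΩ × 0.0160/0.9840 = 358 Ω.

R_th ≤ 358 Ω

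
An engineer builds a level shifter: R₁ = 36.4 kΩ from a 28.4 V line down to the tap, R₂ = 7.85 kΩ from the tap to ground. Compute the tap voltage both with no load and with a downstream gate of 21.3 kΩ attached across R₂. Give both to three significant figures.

Open-circuit: V = 28.4 × 7.85/(36.4 + 7.85) = 5.04 V.
With the load, R₂ becomes R₂‖R_L = 5.736 kΩ, so V = 28.4 × 5.736/42.14 = 3.87 V.

Unloaded: 5.04 V; loaded: 3.87 V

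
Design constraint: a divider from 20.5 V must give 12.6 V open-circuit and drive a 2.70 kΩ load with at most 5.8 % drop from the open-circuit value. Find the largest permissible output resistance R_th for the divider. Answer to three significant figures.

R_th ≤ 166 Ω

Loading drop = R_th/(R_th + R_L) ≤ 0.0580, so R_th ≤ R_L · ε/(1−ε) = 2.70 kΩ × 0.0580/0.9420 = 166 Ω.
(Any R1, R2 with R2/(R1+R2) = 0.615 and R1‖R2 ≤ 166 Ω will meet the spec.)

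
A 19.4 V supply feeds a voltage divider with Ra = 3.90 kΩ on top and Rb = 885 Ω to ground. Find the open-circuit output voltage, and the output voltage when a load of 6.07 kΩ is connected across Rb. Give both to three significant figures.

Open-circuit: V = 19.4 × 885/(3900 + 885) = 3.59 V.
With the load, Rb becomes Rb‖R_L = 772.4 Ω, so V = 19.4 × 772.4/4672 = 3.21 V.

Unloaded: 3.59 V; loaded: 3.21 V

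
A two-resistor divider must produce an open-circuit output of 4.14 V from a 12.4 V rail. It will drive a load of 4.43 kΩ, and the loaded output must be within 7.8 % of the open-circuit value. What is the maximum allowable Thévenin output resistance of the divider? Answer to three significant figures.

R_th ≤ 375 Ω

Loading drop = R_th/(R_th + R_L) ≤ 0.0780, so R_th ≤ R_L · ε/(1−ε) = 4.43 kΩ × 0.0780/0.9220 = 375 Ω.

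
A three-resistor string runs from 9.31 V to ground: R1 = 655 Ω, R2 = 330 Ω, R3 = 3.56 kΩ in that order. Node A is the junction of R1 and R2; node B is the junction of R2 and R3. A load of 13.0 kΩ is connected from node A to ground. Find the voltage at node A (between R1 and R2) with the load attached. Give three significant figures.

V ≈ 7.64 V

Below node A the series string R2+R3 = 3890 Ω sits in parallel with the 13000 Ω load: 2994 Ω.
V_A = 9.31 × 2994/(655 + 2994) = 7.64 V.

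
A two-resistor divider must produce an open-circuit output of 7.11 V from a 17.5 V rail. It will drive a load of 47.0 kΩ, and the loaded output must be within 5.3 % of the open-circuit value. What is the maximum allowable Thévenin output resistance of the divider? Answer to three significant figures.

R_th ≤ 2.63 kΩ

Loading drop = R_th/(R_th + R_L) ≤ 0.0530, so R_th ≤ R_L · ε/(1−ε) = 47.0 kΩ × 0.0530/0.9470 = 2.63 kΩ.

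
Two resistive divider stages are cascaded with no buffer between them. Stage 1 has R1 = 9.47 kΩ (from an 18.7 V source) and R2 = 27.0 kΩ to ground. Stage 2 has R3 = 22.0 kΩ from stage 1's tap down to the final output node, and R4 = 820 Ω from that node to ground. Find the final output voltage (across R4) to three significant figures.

V_out ≈ 0.381 V

Stage 2 presents R3+R4 = 22820 Ω as a load on stage 1's tap.
Stage 1's lower leg becomes R2‖(R3+R4) = 12370 Ω, so V_mid = 18.7 × 12370/21840 = 10.59 V.
Stage 2 is itself unloaded: V_out = V_mid × R4/(R3+R4) = 10.59 × 820/22820 = 0.381 V.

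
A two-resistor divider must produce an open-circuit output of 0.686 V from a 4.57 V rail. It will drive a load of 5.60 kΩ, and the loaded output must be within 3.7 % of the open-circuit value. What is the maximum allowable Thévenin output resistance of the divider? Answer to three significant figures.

R_th ≤ 215 Ω

Loading drop = R_th/(R_th + R_L) ≤ 0.0370, so R_th ≤ R_L · ε/(1−ε) = 5.60 kΩ × 0.0370/0.9630 = 215 Ω.
(Any R1, R2 with R2/(R1+R2) = 0.150 and R1‖R2 ≤ 215 Ω will meet the spec.)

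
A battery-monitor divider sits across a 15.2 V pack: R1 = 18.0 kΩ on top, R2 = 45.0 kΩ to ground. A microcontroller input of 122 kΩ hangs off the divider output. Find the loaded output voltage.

The load sits in parallel with R2: R2‖R_L = (45.0 × 122) / (45.0 + 122) = 32.87 kΩ.
V_out = 15.2 × 32.87 / (18.0 + 32.87) = 15.2 × 32.87/50.87 = 9.82 V.

V_out ≈ 9.82 V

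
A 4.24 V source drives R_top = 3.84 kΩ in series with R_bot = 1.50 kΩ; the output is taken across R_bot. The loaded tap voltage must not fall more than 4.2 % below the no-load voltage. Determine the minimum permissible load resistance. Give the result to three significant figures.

R_L(min) ≈ 24.6 kΩ

Output resistance R_th = R_top‖R_bot = (3.84 × 1.50)/5.340 = 1.079 kΩ.
The fractional drop is R_th/(R_th + R_L); requiring this ≤ 0.0420 gives R_L ≥ R_th(1/0.0420 − 1) = 1.079 × 22.81 = 24.6 kΩ.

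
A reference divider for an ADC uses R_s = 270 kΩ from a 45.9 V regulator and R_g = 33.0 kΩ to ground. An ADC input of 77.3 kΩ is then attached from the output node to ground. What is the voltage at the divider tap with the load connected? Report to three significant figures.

The load sits in parallel with R_g: R_g‖R_L = (33.0 × 77.3) / (33.0 + 77.3) = 23.13 kΩ.
V_out = 45.9 × 23.13 / (270 + 23.13) = 45.9 × 23.13/293.1 = 3.62 V.

V_out ≈ 3.62 V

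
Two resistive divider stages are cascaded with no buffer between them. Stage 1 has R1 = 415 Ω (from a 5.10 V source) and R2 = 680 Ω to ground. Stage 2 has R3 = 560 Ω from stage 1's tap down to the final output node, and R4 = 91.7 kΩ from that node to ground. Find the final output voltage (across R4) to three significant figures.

V_out ≈ 3.14 V

Stage 2 presents R3+R4 = 92260 Ω as a load on stage 1's tap.
Stage 1's lower leg becomes R2‖(R3+R4) = 675.0 Ω, so V_mid = 5.10 × 675.0/1090 = 3.158 V.
Stage 2 is itself unloaded: V_out = V_mid × R4/(R3+R4) = 3.158 × 91700/92260 = 3.14 V.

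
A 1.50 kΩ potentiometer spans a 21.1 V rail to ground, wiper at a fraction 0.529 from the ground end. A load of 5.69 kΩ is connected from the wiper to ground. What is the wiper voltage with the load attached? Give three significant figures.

The wiper splits the pot into (1−α)R = 706.5 Ω above and αR = 793.5 Ω below.
Lower section ‖ load = 696.4 Ω.
V_wiper = 21.1 × 696.4/(706.5 + 696.4) = 10.5 V.

V ≈ 10.5 V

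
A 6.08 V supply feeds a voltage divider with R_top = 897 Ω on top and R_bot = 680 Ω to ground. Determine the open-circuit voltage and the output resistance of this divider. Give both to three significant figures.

V_th is the open-circuit tap voltage: 6.08 × 680/(897 + 680) = 2.62 V.
With the supply zeroed, R_top and R_bot appear in parallel from the tap: R_th = R_top‖R_bot = (897 × 680)/1577 = 387 Ω.

V_th = 2.62 V, R_th = 387 Ω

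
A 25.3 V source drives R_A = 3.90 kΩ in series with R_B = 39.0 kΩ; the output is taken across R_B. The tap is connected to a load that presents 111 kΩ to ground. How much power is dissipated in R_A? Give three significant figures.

P ≈ 2.33 mW

Total resistance from the source is R_A + (R_B‖R_L) = 32.76 kΩ, so I = 25.3/32.76 kΩ = 0.7723 mA.
P = I²·R_A = (0.7723 mA)² × 3.90 kΩ = 2.33 mW.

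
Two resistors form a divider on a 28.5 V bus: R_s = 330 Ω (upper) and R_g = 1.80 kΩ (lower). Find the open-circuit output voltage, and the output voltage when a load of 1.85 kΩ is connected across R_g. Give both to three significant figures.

Open-circuit: V = 28.5 × 1800/(330 + 1800) = 24.1 V.
With the load, R_g becomes R_g‖R_L = 912.3 Ω, so V = 28.5 × 912.3/1242 = 20.9 V.

Unloaded: 24.1 V; loaded: 20.9 V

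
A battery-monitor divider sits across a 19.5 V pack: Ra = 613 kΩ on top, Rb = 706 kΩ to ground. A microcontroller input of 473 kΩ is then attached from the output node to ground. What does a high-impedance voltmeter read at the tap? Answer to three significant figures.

V_out ≈ 6.16 V

The load sits in parallel with Rb: Rb‖R_L = (706 × 473) / (706 + 473) = 283.2 kΩ.
V_out = 19.5 × 283.2 / (613 + 283.2) = 19.5 × 283.2/896.2 = 6.16 V.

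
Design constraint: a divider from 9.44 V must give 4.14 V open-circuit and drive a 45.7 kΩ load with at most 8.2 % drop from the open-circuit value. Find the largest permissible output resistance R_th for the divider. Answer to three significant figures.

R_th ≤ 4.08 kΩ

Loading drop = R_th/(R_th + R_L) ≤ 0.0820, so R_th ≤ R_L · ε/(1−ε) = 45.7 kΩ × 0.0820/0.9180 = 4.08 kΩ.
(Any R1, R2 with R2/(R1+R2) = 0.439 and R1‖R2 ≤ 4.08 kΩ will meet the spec.)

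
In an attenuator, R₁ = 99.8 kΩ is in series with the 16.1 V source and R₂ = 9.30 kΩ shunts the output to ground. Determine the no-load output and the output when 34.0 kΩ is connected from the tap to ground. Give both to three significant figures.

Unloaded: 1.37 V; loaded: 1.10 V

Open-circuit: V = 16.1 × 9.30/(99.8 + 9.30) = 1.37 V.
With the load, R₂ becomes R₂‖R_L = 7.303 kΩ, so V = 16.1 × 7.303/107.1 = 1.10 V.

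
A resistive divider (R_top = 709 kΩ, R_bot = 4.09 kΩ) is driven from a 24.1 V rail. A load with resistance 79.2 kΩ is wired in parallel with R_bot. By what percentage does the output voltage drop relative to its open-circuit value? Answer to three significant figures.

4.88 %

The divider's output (Thévenin) resistance is R_top‖R_bot = 4.067 kΩ.
Fractional drop under load = R_th/(R_th + R_L) = 4.067 / (4.067 + 79.2) = 0.04884.
So the output falls by 4.88 %.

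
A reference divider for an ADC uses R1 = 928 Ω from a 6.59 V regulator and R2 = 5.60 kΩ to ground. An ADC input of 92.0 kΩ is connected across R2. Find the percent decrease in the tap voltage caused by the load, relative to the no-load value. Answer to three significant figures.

The divider's output (Thévenin) resistance is R1‖R2 = 796.1 Ω.
Fractional drop under load = R_th/(R_th + R_L) = 796.1 / (796.1 + 92000) = 0.008579.
So the output falls by 0.858 %.

0.858 %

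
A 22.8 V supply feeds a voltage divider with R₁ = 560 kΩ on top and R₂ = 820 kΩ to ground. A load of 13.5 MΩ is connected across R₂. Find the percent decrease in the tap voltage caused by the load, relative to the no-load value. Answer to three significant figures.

The divider's output (Thévenin) resistance is R₁‖R₂ = 332.8 kΩ.
Fractional drop under load = R_th/(R_th + R_L) = 332.8 / (332.8 + 13500) = 0.02406.
So the output falls by 2.41 %.

2.41 %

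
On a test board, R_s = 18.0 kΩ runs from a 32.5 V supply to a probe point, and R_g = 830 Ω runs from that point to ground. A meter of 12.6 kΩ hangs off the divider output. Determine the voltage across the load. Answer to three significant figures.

The load sits in parallel with R_g: R_g‖R_L = (830 × 12600) / (830 + 12600) = 778.7 Ω.
V_out = 32.5 × 778.7 / (18000 + 778.7) = 32.5 × 778.7/18780 = 1.35 V.
(Unloaded it would have been 1.43 V.)

V_out ≈ 1.35 V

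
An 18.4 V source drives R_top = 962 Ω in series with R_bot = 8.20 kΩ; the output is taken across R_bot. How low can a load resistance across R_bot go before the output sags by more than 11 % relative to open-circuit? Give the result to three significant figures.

R_L(min) ≈ 6.97 kΩ

Output resistance R_th = R_top‖R_bot = (962 × 8200)/9162 = 861.0 Ω.
The fractional drop is R_th/(R_th + R_L); requiring this ≤ 0.110 gives R_L ≥ R_th(1/0.110 − 1) = 861.0 × 8.091 = 6.97 kΩ.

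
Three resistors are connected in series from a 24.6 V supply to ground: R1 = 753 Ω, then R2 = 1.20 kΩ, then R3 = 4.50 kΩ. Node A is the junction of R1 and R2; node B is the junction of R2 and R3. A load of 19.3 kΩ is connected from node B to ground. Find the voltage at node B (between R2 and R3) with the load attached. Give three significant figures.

V ≈ 16.0 V

At node B, R3 is in parallel with the load: R3‖R_L = 3649 Ω.
Below node A the resistance is R2 + (R3‖R_L) = 4849 Ω, so V_A = 24.6 × 4849/5602 = 21.29 V.
Then V_B = V_A × (R3‖R_L)/(R2 + R3‖R_L) = 21.29 × 3649/4849 = 16.0 V.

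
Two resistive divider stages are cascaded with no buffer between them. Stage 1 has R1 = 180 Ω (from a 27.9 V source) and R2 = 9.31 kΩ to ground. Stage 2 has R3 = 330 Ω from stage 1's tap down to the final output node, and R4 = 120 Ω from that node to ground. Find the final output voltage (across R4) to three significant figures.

V_out ≈ 5.24 V

Stage 2 presents R3+R4 = 450.0 Ω as a load on stage 1's tap.
Stage 1's lower leg becomes R2‖(R3+R4) = 429.3 Ω, so V_mid = 27.9 × 429.3/609.3 = 19.66 V.
Stage 2 is itself unloaded: V_out = V_mid × R4/(R3+R4) = 19.66 × 120/450.0 = 5.24 V.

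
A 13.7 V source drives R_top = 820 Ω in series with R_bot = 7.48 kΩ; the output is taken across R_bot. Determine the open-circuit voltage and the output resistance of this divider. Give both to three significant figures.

V_th is the open-circuit tap voltage: 13.7 × 7480/(820 + 7480) = 12.3 V.
With the supply zeroed, R_top and R_bot appear in parallel from the tap: R_th = R_top‖R_bot = (820 × 7480)/8300 = 739 Ω.

V_th = 12.3 V, R_th = 739 Ω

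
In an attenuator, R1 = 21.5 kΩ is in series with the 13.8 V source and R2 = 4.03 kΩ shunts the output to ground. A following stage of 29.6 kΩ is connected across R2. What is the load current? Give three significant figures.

I_L ≈ 0.0660 mA

R2‖R_L = 3.547 kΩ; V_out = 13.8 × 3.547/25.05 = 1.954 V.
I_L = V_out / R_L = 1.954 / 29.6 kΩ = 0.0660 mA.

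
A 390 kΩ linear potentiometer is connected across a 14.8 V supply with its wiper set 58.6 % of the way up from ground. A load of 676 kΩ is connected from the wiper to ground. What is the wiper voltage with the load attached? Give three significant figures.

The wiper splits the pot into (1−α)R = 161.5 kΩ above and αR = 228.5 kΩ below.
Lower section ‖ load = 170.8 kΩ.
V_wiper = 14.8 × 170.8/(161.5 + 170.8) = 7.61 V.

V ≈ 7.61 V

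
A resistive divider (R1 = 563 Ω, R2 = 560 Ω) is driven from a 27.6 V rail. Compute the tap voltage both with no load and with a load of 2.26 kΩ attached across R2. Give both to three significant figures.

Open-circuit: V = 27.6 × 560/(563 + 560) = 13.8 V.
With the load, R2 becomes R2‖R_L = 448.8 Ω, so V = 27.6 × 448.8/1012 = 12.2 V.

Unloaded: 13.8 V; loaded: 12.2 V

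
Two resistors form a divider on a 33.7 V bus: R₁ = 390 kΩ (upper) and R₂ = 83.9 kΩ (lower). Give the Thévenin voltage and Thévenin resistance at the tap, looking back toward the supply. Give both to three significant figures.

V_th is the open-circuit tap voltage: 33.7 × 83.9/(390 + 83.9) = 5.97 V.
With the supply zeroed, R₁ and R₂ appear in parallel from the tap: R_th = R₁‖R₂ = (390 × 83.9)/473.9 = 69.0 kΩ.

V_th = 5.97 V, R_th = 69.0 kΩ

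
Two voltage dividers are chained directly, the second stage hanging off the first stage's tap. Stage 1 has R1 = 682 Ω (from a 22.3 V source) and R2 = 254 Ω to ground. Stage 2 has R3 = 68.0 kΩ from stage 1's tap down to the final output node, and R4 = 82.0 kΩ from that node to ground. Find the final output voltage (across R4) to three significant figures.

Stage 2 presents R3+R4 = 150000 Ω as a load on stage 1's tap.
Stage 1's lower leg becomes R2‖(R3+R4) = 253.6 Ω, so V_mid = 22.3 × 253.6/935.6 = 6.044 V.
Stage 2 is itself unloaded: V_out = V_mid × R4/(R3+R4) = 6.044 × 82000/150000 = 3.30 V.

V_out ≈ 3.30 V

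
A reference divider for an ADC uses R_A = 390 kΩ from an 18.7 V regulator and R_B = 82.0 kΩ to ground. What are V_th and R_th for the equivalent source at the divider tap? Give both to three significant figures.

V_th is the open-circuit tap voltage: 18.7 × 82.0/(390 + 82.0) = 3.25 V.
With the supply zeroed, R_A and R_B appear in parallel from the tap: R_th = R_A‖R_B = (390 × 82.0)/472.0 = 67.8 kΩ.

V_th = 3.25 V, R_th = 67.8 kΩ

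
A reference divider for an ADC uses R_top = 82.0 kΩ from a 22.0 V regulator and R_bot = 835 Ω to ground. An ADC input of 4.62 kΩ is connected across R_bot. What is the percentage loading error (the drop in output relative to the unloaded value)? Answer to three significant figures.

The divider's output (Thévenin) resistance is R_top‖R_bot = 826.6 Ω.
Fractional drop under load = R_th/(R_th + R_L) = 826.6 / (826.6 + 4620) = 0.1518.
So the output falls by 15.2 %.

15.2 %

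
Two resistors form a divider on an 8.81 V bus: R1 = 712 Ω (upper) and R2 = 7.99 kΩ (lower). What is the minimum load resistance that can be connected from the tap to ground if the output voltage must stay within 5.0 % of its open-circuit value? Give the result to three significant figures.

R_L(min) ≈ 12.4 kΩ

Output resistance R_th = R1‖R2 = (712 × 7990)/8702 = 653.7 Ω.
The fractional drop is R_th/(R_th + R_L); requiring this ≤ 0.0500 gives R_L ≥ R_th(1/0.0500 − 1) = 653.7 × 19.00 = 12.4 kΩ.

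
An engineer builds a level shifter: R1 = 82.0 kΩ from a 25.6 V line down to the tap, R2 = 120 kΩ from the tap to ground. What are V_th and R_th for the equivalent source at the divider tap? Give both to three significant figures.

V_th = 15.2 V, R_th = 48.7 kΩ

V_th is the open-circuit tap voltage: 25.6 × 120/(82.0 + 120) = 15.2 V.
With the supply zeroed, R1 and R2 appear in parallel from the tap: R_th = R1‖R2 = (82.0 × 120)/202.0 = 48.7 kΩ.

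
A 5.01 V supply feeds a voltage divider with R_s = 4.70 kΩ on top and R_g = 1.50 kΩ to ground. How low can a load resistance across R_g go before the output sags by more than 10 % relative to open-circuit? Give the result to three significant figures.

R_L(min) ≈ 10.2 kΩ

Output resistance R_th = R_s‖R_g = (4.70 × 1.50)/6.200 = 1.137 kΩ.
The fractional drop is R_th/(R_th + R_L); requiring this ≤ 0.100 gives R_L ≥ R_th(1/0.100 − 1) = 1.137 × 9.000 = 10.2 kΩ.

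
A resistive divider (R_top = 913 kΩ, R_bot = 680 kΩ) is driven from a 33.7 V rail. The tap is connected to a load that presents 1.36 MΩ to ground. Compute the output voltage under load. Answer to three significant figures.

The load sits in parallel with R_bot: R_bot‖R_L = (680 × 1360) / (680 + 1360) = 453.3 kΩ.
V_out = 33.7 × 453.3 / (913 + 453.3) = 33.7 × 453.3/1366 = 11.2 V.

V_out ≈ 11.2 V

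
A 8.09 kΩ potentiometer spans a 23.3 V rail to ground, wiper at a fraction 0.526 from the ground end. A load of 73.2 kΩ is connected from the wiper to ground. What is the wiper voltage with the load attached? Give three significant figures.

V ≈ 11.9 V

The wiper splits the pot into (1−α)R = 3.835 kΩ above and αR = 4.255 kΩ below.
Lower section ‖ load = 4.022 kΩ.
V_wiper = 23.3 × 4.022/(3.835 + 4.022) = 11.9 V.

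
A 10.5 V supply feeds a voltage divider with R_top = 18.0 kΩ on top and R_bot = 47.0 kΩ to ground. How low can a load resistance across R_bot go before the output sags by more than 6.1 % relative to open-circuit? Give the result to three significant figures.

R_L(min) ≈ 200 kΩ

Output resistance R_th = R_top‖R_bot = (18.0 × 47.0)/65.00 = 13.02 kΩ.
The fractional drop is R_th/(R_th + R_L); requiring this ≤ 0.0610 gives R_L ≥ R_th(1/0.0610 − 1) = 13.02 × 15.39 = 200 kΩ.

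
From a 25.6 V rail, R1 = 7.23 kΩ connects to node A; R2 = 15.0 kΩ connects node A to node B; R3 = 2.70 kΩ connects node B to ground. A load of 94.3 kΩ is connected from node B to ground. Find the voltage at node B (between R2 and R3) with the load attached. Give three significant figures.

V ≈ 2.70 V

At node B, R3 is in parallel with the load: R3‖R_L = 2.625 kΩ.
Below node A the resistance is R2 + (R3‖R_L) = 17.62 kΩ, so V_A = 25.6 × 17.62/24.85 = 18.15 V.
Then V_B = V_A × (R3‖R_L)/(R2 + R3‖R_L) = 18.15 × 2.625/17.62 = 2.70 V.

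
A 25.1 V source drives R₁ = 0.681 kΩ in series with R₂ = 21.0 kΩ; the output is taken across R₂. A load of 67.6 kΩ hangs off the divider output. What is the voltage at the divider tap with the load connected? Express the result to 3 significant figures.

V_out ≈ 24.1 V

The load sits in parallel with R₂: R₂‖R_L = (21000 × 67600) / (21000 + 67600) = 16020 Ω.
V_out = 25.1 × 16020 / (681 + 16020) = 25.1 × 16020/16700 = 24.1 V.
(Unloaded it would have been 24.3 V.)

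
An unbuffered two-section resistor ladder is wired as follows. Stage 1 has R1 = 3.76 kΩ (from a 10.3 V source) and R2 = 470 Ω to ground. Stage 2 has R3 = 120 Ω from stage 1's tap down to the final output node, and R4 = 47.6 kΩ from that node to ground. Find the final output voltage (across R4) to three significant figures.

V_out ≈ 1.13 V

Stage 2 presents R3+R4 = 47720 Ω as a load on stage 1's tap.
Stage 1's lower leg becomes R2‖(R3+R4) = 465.4 Ω, so V_mid = 10.3 × 465.4/4225 = 1.135 V.
Stage 2 is itself unloaded: V_out = V_mid × R4/(R3+R4) = 1.135 × 47600/47720 = 1.13 V.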